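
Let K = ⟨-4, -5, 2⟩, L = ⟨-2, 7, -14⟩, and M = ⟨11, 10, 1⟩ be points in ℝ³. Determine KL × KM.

(228, -238, -150)

KL = (2, 12, -16)
KM = (15, 15, -1)
i: 12·(-1) - (-16)·15 = -12 - (-240) = 228
j: (-16)·15 - 2·(-1) = -240 - (-2) = -238
k: 2·15 - 12·15 = 30 - 180 = -150
KL × KM = (228, -238, -150)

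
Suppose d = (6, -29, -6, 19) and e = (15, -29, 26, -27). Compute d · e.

d · e = 6·15 + (-29)·(-29) + (-6)·26 + 19·(-27) = 90 + 841 - 156 - 513 = 262

262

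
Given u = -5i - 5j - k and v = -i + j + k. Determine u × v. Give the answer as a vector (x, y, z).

i: (-5)·1 - (-1)·1 = -5 - (-1) = -4
j: (-1)·(-1) - (-5)·1 = 1 - (-5) = 6
k: (-5)·1 - (-5)·(-1) = -5 - 5 = -10
u × v = (-4, 6, -10)

(-4, 6, -10)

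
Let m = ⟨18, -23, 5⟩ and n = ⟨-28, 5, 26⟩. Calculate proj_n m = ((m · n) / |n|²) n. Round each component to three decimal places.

m · n = 18·(-28) + (-23)·5 + 5·26 = -504 - 115 + 130 = -489
|n|² = 784 + 25 + 676 = 1485
proj_n m = (-489/1485) · (-28, 5, 26) ≈ (9.220, -1.646, -8.562)

(9.220, -1.646, -8.562)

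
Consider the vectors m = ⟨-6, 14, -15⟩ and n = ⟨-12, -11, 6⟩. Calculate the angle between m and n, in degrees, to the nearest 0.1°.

m · n = (-6)·(-12) + 14·(-11) + (-15)·6 = 72 - 154 - 90 = -172
|m|² = 36 + 196 + 225 = 457,  |m| = √457 ≈ 21.377558
|n|² = 144 + 121 + 36 = 301,  |n| = √301 ≈ 17.349352
cos θ = -172 / (21.377558 · 17.349352) ≈ -0.46375
θ = arccos(-0.46375) ≈ 117.6°

117.6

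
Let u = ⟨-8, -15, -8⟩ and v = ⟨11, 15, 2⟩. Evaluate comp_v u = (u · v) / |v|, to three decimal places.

u · v = (-8)·11 + (-15)·15 + (-8)·2 = -88 - 225 - 16 = -329
|v| = √(121 + 225 + 4) = √350 ≈ 18.7083
comp_v u = -329 / √350 ≈ -17.586

-17.586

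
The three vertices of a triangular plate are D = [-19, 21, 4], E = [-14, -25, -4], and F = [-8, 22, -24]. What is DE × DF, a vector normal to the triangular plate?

(1296, 52, 511)

DE = (5, -46, -8)
DF = (11, 1, -28)
i: (-46)·(-28) - (-8)·1 = 1288 - (-8) = 1296
j: (-8)·11 - 5·(-28) = -88 - (-140) = 52
k: 5·1 - (-46)·11 = 5 - (-506) = 511
DE × DF = (1296, 52, 511)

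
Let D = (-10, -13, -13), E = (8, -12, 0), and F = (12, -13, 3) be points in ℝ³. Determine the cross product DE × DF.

(16, -2, -22)

DE = (18, 1, 13)
DF = (22, 0, 16)
i: 1·16 - 13·0 = 16 - 0 = 16
j: 13·22 - 18·16 = 286 - 288 = -2
k: 18·0 - 1·22 = 0 - 22 = -22
DE × DF = (16, -2, -22)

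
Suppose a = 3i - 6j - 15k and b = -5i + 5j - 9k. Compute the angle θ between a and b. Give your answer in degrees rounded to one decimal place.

61.4

a · b = 3·(-5) + (-6)·5 + (-15)·(-9) = -15 - 30 + 135 = 90
|a|² = 9 + 36 + 225 = 270,  |a| = √270 ≈ 16.431677
|b|² = 25 + 25 + 81 = 131,  |b| = √131 ≈ 11.445523
cos θ = 90 / (16.431677 · 11.445523) ≈ 0.47855
θ = arccos(0.47855) ≈ 61.4°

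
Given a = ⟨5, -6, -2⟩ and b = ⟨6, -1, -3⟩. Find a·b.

a · b = 5·6 + (-6)·(-1) + (-2)·(-3) = 30 + 6 + 6 = 42

42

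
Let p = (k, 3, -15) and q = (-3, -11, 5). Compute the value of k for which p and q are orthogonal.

-36

p · q = k·(-3) + 3·(-11) + (-15)·5 = -108 - 3k
Set equal to 0: -3k = 108, so k = -36.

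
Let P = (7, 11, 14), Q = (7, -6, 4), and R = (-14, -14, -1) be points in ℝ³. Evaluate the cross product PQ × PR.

(5, 210, -357)

PQ = (0, -17, -10)
PR = (-21, -25, -15)
i: (-17)·(-15) - (-10)·(-25) = 255 - 250 = 5
j: (-10)·(-21) - 0·(-15) = 210 - 0 = 210
k: 0·(-25) - (-17)·(-21) = 0 - 357 = -357
PQ × PR = (5, 210, -357)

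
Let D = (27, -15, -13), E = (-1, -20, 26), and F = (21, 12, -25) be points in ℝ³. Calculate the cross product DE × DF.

DE = (-28, -5, 39)
DF = (-6, 27, -12)
i: (-5)·(-12) - 39·27 = 60 - 1053 = -993
j: 39·(-6) - (-28)·(-12) = -234 - 336 = -570
k: (-28)·27 - (-5)·(-6) = -756 - 30 = -786
DE × DF = (-993, -570, -786)

(-993, -570, -786)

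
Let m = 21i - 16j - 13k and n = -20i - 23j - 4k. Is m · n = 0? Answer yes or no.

m · n = 21·(-20) + (-16)·(-23) + (-13)·(-4) = -420 + 368 + 52 = 0
Zero, so the vectors are orthogonal.

yes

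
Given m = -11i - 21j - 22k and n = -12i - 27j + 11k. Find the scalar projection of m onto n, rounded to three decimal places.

14.495

m · n = (-11)·(-12) + (-21)·(-27) + (-22)·11 = 132 + 567 - 242 = 457
|n| = √(144 + 729 + 121) = √994 ≈ 31.5278
comp_n m = 457 / √994 ≈ 14.495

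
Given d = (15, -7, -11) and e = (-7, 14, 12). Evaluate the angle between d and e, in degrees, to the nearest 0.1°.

d · e = 15·(-7) + (-7)·14 + (-11)·12 = -105 - 98 - 132 = -335
|d|² = 225 + 49 + 121 = 395,  |d| = √395 ≈ 19.874607
|e|² = 49 + 196 + 144 = 389,  |e| = √389 ≈ 19.723083
cos θ = -335 / (19.874607 · 19.723083) ≈ -0.85462
θ = arccos(-0.85462) ≈ 148.7°

148.7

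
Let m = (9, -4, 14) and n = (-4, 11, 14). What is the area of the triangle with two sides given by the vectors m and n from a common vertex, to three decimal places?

145.011

i: (-4)·14 - 14·11 = -56 - 154 = -210
j: 14·(-4) - 9·14 = -56 - 126 = -182
k: 9·11 - (-4)·(-4) = 99 - 16 = 83
m × n = (-210, -182, 83)
|m × n| = √((-210)² + (-182)² + 83²) = √84113 ≈ 290.0224
area = ½ · 290.0224 ≈ 145.011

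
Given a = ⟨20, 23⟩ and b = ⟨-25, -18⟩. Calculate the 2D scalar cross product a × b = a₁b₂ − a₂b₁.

20·(-18) - 23·(-25) = -360 - (-575) = 215

215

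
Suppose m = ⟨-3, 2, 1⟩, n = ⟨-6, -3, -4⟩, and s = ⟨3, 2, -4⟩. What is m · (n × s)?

-135

n × s:
i: (-3)·(-4) - (-4)·2 = 12 - (-8) = 20
j: (-4)·3 - (-6)·(-4) = -12 - 24 = -36
k: (-6)·2 - (-3)·3 = -12 - (-9) = -3
n × s = (20, -36, -3)
m · (n × s) = (-3)·20 + 2·(-36) + 1·(-3) = -60 - 72 - 3 = -135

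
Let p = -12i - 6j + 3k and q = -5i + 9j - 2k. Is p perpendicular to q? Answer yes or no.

p · q = (-12)·(-5) + (-6)·9 + 3·(-2) = 60 - 54 - 6 = 0
Zero, so the vectors are orthogonal.

yes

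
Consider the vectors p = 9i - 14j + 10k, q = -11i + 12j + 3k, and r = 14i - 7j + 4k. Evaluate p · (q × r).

q × r:
i: 12·4 - 3·(-7) = 48 - (-21) = 69
j: 3·14 - (-11)·4 = 42 - (-44) = 86
k: (-11)·(-7) - 12·14 = 77 - 168 = -91
q × r = (69, 86, -91)
p · (q × r) = 9·69 + (-14)·86 + 10·(-91) = 621 - 1204 - 910 = -1493

-1493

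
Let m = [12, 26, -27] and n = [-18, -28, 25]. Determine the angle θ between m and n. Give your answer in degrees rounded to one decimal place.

171.2

m · n = 12·(-18) + 26·(-28) + (-27)·25 = -216 - 728 - 675 = -1619
|m|² = 144 + 676 + 729 = 1549,  |m| = √1549 ≈ 39.357337
|n|² = 324 + 784 + 625 = 1733,  |n| = √1733 ≈ 41.629317
cos θ = -1619 / (39.357337 · 41.629317) ≈ -0.98815
θ = arccos(-0.98815) ≈ 171.2°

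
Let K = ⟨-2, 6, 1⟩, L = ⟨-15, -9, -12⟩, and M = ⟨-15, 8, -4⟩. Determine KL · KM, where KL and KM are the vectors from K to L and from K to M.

204

KL = L − K = (-13, -15, -13)
KM = M − K = (-13, 2, -5)
KL · KM = (-13)·(-13) + (-15)·2 + (-13)·(-5) = 169 - 30 + 65 = 204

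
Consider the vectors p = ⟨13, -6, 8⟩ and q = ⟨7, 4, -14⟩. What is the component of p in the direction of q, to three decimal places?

p · q = 13·7 + (-6)·4 + 8·(-14) = 91 - 24 - 112 = -45
|q| = √(49 + 16 + 196) = √261 ≈ 16.1555
comp_q p = -45 / √261 ≈ -2.785

-2.785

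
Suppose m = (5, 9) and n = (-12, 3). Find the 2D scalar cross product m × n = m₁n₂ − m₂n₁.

5·3 - 9·(-12) = 15 - (-108) = 123

123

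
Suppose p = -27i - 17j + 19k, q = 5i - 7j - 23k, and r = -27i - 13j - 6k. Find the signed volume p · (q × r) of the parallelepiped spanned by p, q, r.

-8954

q × r:
i: (-7)·(-6) - (-23)·(-13) = 42 - 299 = -257
j: (-23)·(-27) - 5·(-6) = 621 - (-30) = 651
k: 5·(-13) - (-7)·(-27) = -65 - 189 = -254
q × r = (-257, 651, -254)
p · (q × r) = (-27)·(-257) + (-17)·651 + 19·(-254) = 6939 - 11067 - 4826 = -8954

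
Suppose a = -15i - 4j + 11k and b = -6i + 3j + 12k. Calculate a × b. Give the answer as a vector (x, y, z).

i: (-4)·12 - 11·3 = -48 - 33 = -81
j: 11·(-6) - (-15)·12 = -66 - (-180) = 114
k: (-15)·3 - (-4)·(-6) = -45 - 24 = -69
a × b = (-81, 114, -69)

(-81, 114, -69)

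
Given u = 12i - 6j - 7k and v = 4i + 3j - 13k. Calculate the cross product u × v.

i: (-6)·(-13) - (-7)·3 = 78 - (-21) = 99
j: (-7)·4 - 12·(-13) = -28 - (-156) = 128
k: 12·3 - (-6)·4 = 36 - (-24) = 60
u × v = (99, 128, 60)

(99, 128, 60)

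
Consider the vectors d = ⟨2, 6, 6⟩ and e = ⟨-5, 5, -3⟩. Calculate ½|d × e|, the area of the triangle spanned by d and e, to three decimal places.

33.466

i: 6·(-3) - 6·5 = -18 - 30 = -48
j: 6·(-5) - 2·(-3) = -30 - (-6) = -24
k: 2·5 - 6·(-5) = 10 - (-30) = 40
d × e = (-48, -24, 40)
|d × e| = √((-48)² + (-24)² + 40²) = √4480 ≈ 66.9328
area = ½ · 66.9328 ≈ 33.466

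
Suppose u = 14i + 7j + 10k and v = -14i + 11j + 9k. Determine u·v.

u · v = 14·(-14) + 7·11 + 10·9 = -196 + 77 + 90 = -29

-29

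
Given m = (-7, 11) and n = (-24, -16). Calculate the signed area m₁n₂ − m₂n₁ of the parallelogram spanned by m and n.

(-7)·(-16) - 11·(-24) = 112 - (-264) = 376

376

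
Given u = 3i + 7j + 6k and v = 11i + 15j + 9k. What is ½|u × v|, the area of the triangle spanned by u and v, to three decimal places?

i: 7·9 - 6·15 = 63 - 90 = -27
j: 6·11 - 3·9 = 66 - 27 = 39
k: 3·15 - 7·11 = 45 - 77 = -32
u × v = (-27, 39, -32)
|u × v| = √((-27)² + 39² + (-32)²) = √3274 ≈ 57.2189
area = ½ · 57.2189 ≈ 28.609

28.609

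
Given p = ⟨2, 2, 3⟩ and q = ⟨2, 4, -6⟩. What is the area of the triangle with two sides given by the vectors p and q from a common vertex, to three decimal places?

15.133

i: 2·(-6) - 3·4 = -12 - 12 = -24
j: 3·2 - 2·(-6) = 6 - (-12) = 18
k: 2·4 - 2·2 = 8 - 4 = 4
p × q = (-24, 18, 4)
|p × q| = √((-24)² + 18² + 4²) = √916 ≈ 30.2655
area = ½ · 30.2655 ≈ 15.133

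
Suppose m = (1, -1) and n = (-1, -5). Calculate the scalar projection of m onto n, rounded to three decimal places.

0.784

m · n = 1·(-1) + (-1)·(-5) = -1 + 5 = 4
|n| = √(1 + 25) = √26 ≈ 5.0990
comp_n m = 4 / √26 ≈ 0.784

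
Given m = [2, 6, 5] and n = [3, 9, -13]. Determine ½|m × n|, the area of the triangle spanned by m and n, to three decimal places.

i: 6·(-13) - 5·9 = -78 - 45 = -123
j: 5·3 - 2·(-13) = 15 - (-26) = 41
k: 2·9 - 6·3 = 18 - 18 = 0
m × n = (-123, 41, 0)
|m × n| = √((-123)² + 41² + 0²) = √16810 ≈ 129.6534
area = ½ · 129.6534 ≈ 64.827

64.827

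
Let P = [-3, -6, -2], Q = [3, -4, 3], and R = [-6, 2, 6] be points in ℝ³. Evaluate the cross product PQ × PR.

(-24, -63, 54)

PQ = (6, 2, 5)
PR = (-3, 8, 8)
i: 2·8 - 5·8 = 16 - 40 = -24
j: 5·(-3) - 6·8 = -15 - 48 = -63
k: 6·8 - 2·(-3) = 48 - (-6) = 54
PQ × PR = (-24, -63, 54)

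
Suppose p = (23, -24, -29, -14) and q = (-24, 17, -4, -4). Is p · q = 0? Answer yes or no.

no

p · q = 23·(-24) + (-24)·17 + (-29)·(-4) + (-14)·(-4) = -552 - 408 + 116 + 56 = -788
Nonzero, so the vectors are not orthogonal.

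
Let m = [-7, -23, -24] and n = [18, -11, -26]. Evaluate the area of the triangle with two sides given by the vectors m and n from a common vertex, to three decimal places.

427.093

i: (-23)·(-26) - (-24)·(-11) = 598 - 264 = 334
j: (-24)·18 - (-7)·(-26) = -432 - 182 = -614
k: (-7)·(-11) - (-23)·18 = 77 - (-414) = 491
m × n = (334, -614, 491)
|m × n| = √(334² + (-614)² + 491²) = √729633 ≈ 854.1856
area = ½ · 854.1856 ≈ 427.093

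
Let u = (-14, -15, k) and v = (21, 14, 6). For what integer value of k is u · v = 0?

84

u · v = (-14)·21 + (-15)·14 + k·6 = -504 + 6k
Set equal to 0: 6k = 504, so k = 84.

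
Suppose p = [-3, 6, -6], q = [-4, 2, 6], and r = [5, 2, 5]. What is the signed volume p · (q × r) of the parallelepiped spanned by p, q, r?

q × r:
i: 2·5 - 6·2 = 10 - 12 = -2
j: 6·5 - (-4)·5 = 30 - (-20) = 50
k: (-4)·2 - 2·5 = -8 - 10 = -18
q × r = (-2, 50, -18)
p · (q × r) = (-3)·(-2) + 6·50 + (-6)·(-18) = 6 + 300 + 108 = 414

414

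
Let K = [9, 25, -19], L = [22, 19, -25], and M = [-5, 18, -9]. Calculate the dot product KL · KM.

KL = L − K = (13, -6, -6)
KM = M − K = (-14, -7, 10)
KL · KM = 13·(-14) + (-6)·(-7) + (-6)·10 = -182 + 42 - 60 = -200

-200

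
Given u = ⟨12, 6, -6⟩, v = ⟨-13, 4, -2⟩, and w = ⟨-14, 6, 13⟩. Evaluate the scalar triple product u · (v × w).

v × w:
i: 4·13 - (-2)·6 = 52 - (-12) = 64
j: (-2)·(-14) - (-13)·13 = 28 - (-169) = 197
k: (-13)·6 - 4·(-14) = -78 - (-56) = -22
v × w = (64, 197, -22)
u · (v × w) = 12·64 + 6·197 + (-6)·(-22) = 768 + 1182 + 132 = 2082

2082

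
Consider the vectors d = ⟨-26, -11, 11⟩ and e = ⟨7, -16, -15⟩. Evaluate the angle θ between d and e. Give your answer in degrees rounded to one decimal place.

104.2

d · e = (-26)·7 + (-11)·(-16) + 11·(-15) = -182 + 176 - 165 = -171
|d|² = 676 + 121 + 121 = 918,  |d| = √918 ≈ 30.298515
|e|² = 49 + 256 + 225 = 530,  |e| = √530 ≈ 23.021729
cos θ = -171 / (30.298515 · 23.021729) ≈ -0.24515
θ = arccos(-0.24515) ≈ 104.2°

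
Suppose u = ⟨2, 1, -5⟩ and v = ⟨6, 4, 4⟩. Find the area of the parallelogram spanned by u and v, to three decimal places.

i: 1·4 - (-5)·4 = 4 - (-20) = 24
j: (-5)·6 - 2·4 = -30 - 8 = -38
k: 2·4 - 1·6 = 8 - 6 = 2
u × v = (24, -38, 2)
|u × v| = √(24² + (-38)² + 2²) = √2024 ≈ 44.9889

44.989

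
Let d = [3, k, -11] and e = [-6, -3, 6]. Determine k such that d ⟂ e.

-28

d · e = 3·(-6) + k·(-3) + (-11)·6 = -84 - 3k
Set equal to 0: -3k = 84, so k = -28.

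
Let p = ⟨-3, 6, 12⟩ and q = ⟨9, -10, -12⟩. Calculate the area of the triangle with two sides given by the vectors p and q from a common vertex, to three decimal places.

i: 6·(-12) - 12·(-10) = -72 - (-120) = 48
j: 12·9 - (-3)·(-12) = 108 - 36 = 72
k: (-3)·(-10) - 6·9 = 30 - 54 = -24
p × q = (48, 72, -24)
|p × q| = √(48² + 72² + (-24)²) = √8064 ≈ 89.7998
area = ½ · 89.7998 ≈ 44.900

44.900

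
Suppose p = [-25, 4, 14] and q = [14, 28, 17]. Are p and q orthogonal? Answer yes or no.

p · q = (-25)·14 + 4·28 + 14·17 = -350 + 112 + 238 = 0
Zero, so the vectors are orthogonal.

yes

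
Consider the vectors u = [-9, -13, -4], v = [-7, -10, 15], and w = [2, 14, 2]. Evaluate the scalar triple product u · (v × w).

v × w:
i: (-10)·2 - 15·14 = -20 - 210 = -230
j: 15·2 - (-7)·2 = 30 - (-14) = 44
k: (-7)·14 - (-10)·2 = -98 - (-20) = -78
v × w = (-230, 44, -78)
u · (v × w) = (-9)·(-230) + (-13)·44 + (-4)·(-78) = 2070 - 572 + 312 = 1810

1810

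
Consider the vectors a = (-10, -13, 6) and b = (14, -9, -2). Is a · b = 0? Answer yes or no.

no

a · b = (-10)·14 + (-13)·(-9) + 6·(-2) = -140 + 117 - 12 = -35
Nonzero, so the vectors are not orthogonal.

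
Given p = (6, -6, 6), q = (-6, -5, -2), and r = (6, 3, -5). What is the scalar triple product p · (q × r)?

q × r:
i: (-5)·(-5) - (-2)·3 = 25 - (-6) = 31
j: (-2)·6 - (-6)·(-5) = -12 - 30 = -42
k: (-6)·3 - (-5)·6 = -18 - (-30) = 12
q × r = (31, -42, 12)
p · (q × r) = 6·31 + (-6)·(-42) + 6·12 = 186 + 252 + 72 = 510

510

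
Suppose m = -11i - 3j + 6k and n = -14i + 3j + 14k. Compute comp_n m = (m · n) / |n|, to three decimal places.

m · n = (-11)·(-14) + (-3)·3 + 6·14 = 154 - 9 + 84 = 229
|n| = √(196 + 9 + 196) = √401 ≈ 20.0250
comp_n m = 229 / √401 ≈ 11.436

11.436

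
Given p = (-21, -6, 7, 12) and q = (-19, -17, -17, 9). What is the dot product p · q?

p · q = (-21)·(-19) + (-6)·(-17) + 7·(-17) + 12·9 = 399 + 102 - 119 + 108 = 490

490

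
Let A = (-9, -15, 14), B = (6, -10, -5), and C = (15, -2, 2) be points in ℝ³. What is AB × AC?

(187, -276, 75)

AB = (15, 5, -19)
AC = (24, 13, -12)
i: 5·(-12) - (-19)·13 = -60 - (-247) = 187
j: (-19)·24 - 15·(-12) = -456 - (-180) = -276
k: 15·13 - 5·24 = 195 - 120 = 75
AB × AC = (187, -276, 75)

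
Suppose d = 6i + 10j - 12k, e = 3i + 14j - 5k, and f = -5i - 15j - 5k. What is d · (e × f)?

e × f:
i: 14·(-5) - (-5)·(-15) = -70 - 75 = -145
j: (-5)·(-5) - 3·(-5) = 25 - (-15) = 40
k: 3·(-15) - 14·(-5) = -45 - (-70) = 25
e × f = (-145, 40, 25)
d · (e × f) = 6·(-145) + 10·40 + (-12)·25 = -870 + 400 - 300 = -770

-770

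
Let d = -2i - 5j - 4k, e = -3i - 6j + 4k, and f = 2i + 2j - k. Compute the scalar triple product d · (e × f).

e × f:
i: (-6)·(-1) - 4·2 = 6 - 8 = -2
j: 4·2 - (-3)·(-1) = 8 - 3 = 5
k: (-3)·2 - (-6)·2 = -6 - (-12) = 6
e × f = (-2, 5, 6)
d · (e × f) = (-2)·(-2) + (-5)·5 + (-4)·6 = 4 - 25 - 24 = -45

-45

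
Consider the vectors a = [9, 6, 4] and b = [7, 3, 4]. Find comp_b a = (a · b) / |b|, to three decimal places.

11.276

a · b = 9·7 + 6·3 + 4·4 = 63 + 18 + 16 = 97
|b| = √(49 + 9 + 16) = √74 ≈ 8.6023
comp_b a = 97 / √74 ≈ 11.276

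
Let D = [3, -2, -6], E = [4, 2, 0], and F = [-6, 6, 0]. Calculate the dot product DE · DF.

DE = E − D = (1, 4, 6)
DF = F − D = (-9, 8, 6)
DE · DF = 1·(-9) + 4·8 + 6·6 = -9 + 32 + 36 = 59

59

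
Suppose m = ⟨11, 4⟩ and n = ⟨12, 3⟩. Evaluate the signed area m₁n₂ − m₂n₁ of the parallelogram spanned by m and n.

11·3 - 4·12 = 33 - 48 = -15

-15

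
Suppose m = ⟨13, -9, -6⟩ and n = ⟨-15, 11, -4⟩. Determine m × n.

i: (-9)·(-4) - (-6)·11 = 36 - (-66) = 102
j: (-6)·(-15) - 13·(-4) = 90 - (-52) = 142
k: 13·11 - (-9)·(-15) = 143 - 135 = 8
m × n = (102, 142, 8)

(102, 142, 8)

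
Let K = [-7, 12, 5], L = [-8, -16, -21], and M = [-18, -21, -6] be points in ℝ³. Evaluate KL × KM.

KL = (-1, -28, -26)
KM = (-11, -33, -11)
i: (-28)·(-11) - (-26)·(-33) = 308 - 858 = -550
j: (-26)·(-11) - (-1)·(-11) = 286 - 11 = 275
k: (-1)·(-33) - (-28)·(-11) = 33 - 308 = -275
KL × KM = (-550, 275, -275)

(-550, 275, -275)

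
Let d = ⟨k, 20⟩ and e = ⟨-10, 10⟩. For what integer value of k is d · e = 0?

20

d · e = k·(-10) + 20·10 = 200 - 10k
Set equal to 0: -10k = -200, so k = 20.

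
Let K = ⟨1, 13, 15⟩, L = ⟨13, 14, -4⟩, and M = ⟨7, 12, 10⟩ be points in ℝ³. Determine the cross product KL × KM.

(-24, -54, -18)

KL = (12, 1, -19)
KM = (6, -1, -5)
i: 1·(-5) - (-19)·(-1) = -5 - 19 = -24
j: (-19)·6 - 12·(-5) = -114 - (-60) = -54
k: 12·(-1) - 1·6 = -12 - 6 = -18
KL × KM = (-24, -54, -18)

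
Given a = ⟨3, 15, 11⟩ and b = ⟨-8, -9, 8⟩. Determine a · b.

a · b = 3·(-8) + 15·(-9) + 11·8 = -24 - 135 + 88 = -71

-71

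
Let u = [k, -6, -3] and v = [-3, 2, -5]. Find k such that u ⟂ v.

1

u · v = k·(-3) + (-6)·2 + (-3)·(-5) = 3 - 3k
Set equal to 0: -3k = -3, so k = 1.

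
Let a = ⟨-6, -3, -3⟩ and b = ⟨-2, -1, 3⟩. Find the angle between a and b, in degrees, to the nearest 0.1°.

a · b = (-6)·(-2) + (-3)·(-1) + (-3)·3 = 12 + 3 - 9 = 6
|a|² = 36 + 9 + 9 = 54,  |a| = √54 ≈ 7.348469
|b|² = 4 + 1 + 9 = 14,  |b| = √14 ≈ 3.741657
cos θ = 6 / (7.348469 · 3.741657) ≈ 0.21822
θ = arccos(0.21822) ≈ 77.4°

77.4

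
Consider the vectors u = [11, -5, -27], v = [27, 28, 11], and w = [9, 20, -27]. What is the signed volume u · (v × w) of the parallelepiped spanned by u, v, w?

-22652

v × w:
i: 28·(-27) - 11·20 = -756 - 220 = -976
j: 11·9 - 27·(-27) = 99 - (-729) = 828
k: 27·20 - 28·9 = 540 - 252 = 288
v × w = (-976, 828, 288)
u · (v × w) = 11·(-976) + (-5)·828 + (-27)·288 = -10736 - 4140 - 7776 = -22652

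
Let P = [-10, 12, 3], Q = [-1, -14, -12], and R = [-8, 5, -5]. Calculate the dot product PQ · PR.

PQ = Q − P = (9, -26, -15)
PR = R − P = (2, -7, -8)
PQ · PR = 9·2 + (-26)·(-7) + (-15)·(-8) = 18 + 182 + 120 = 320

320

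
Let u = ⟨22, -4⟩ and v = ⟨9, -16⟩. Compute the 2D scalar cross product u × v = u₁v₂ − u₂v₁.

22·(-16) - (-4)·9 = -352 - (-36) = -316

-316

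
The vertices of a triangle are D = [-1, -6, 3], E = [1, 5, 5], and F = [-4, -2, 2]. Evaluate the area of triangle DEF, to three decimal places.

22.683

DE = (2, 11, 2),  DF = (-3, 4, -1)
i: 11·(-1) - 2·4 = -11 - 8 = -19
j: 2·(-3) - 2·(-1) = -6 - (-2) = -4
k: 2·4 - 11·(-3) = 8 - (-33) = 41
DE × DF = (-19, -4, 41)
|DE × DF| = √2058 ≈ 45.3652
area = ½ · 45.3652 ≈ 22.683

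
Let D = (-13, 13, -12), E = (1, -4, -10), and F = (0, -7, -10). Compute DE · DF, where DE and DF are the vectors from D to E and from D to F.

526

DE = E − D = (14, -17, 2)
DF = F − D = (13, -20, 2)
DE · DF = 14·13 + (-17)·(-20) + 2·2 = 182 + 340 + 4 = 526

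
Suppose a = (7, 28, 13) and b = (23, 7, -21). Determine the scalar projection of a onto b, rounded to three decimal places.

a · b = 7·23 + 28·7 + 13·(-21) = 161 + 196 - 273 = 84
|b| = √(529 + 49 + 441) = √1019 ≈ 31.9218
comp_b a = 84 / √1019 ≈ 2.631

2.631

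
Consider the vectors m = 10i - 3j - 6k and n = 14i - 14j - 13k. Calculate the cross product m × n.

(-45, 46, -98)

i: (-3)·(-13) - (-6)·(-14) = 39 - 84 = -45
j: (-6)·14 - 10·(-13) = -84 - (-130) = 46
k: 10·(-14) - (-3)·14 = -140 - (-42) = -98
m × n = (-45, 46, -98)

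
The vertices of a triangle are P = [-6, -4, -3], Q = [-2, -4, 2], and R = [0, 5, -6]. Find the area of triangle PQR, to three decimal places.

35.655

PQ = (4, 0, 5),  PR = (6, 9, -3)
i: 0·(-3) - 5·9 = 0 - 45 = -45
j: 5·6 - 4·(-3) = 30 - (-12) = 42
k: 4·9 - 0·6 = 36 - 0 = 36
PQ × PR = (-45, 42, 36)
|PQ × PR| = √5085 ≈ 71.3092
area = ½ · 71.3092 ≈ 35.655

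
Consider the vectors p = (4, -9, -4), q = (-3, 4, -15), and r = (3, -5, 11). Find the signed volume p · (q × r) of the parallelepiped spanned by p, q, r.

q × r:
i: 4·11 - (-15)·(-5) = 44 - 75 = -31
j: (-15)·3 - (-3)·11 = -45 - (-33) = -12
k: (-3)·(-5) - 4·3 = 15 - 12 = 3
q × r = (-31, -12, 3)
p · (q × r) = 4·(-31) + (-9)·(-12) + (-4)·3 = -124 + 108 - 12 = -28

-28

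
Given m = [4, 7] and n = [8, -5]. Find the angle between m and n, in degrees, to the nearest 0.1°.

m · n = 4·8 + 7·(-5) = 32 - 35 = -3
|m|² = 16 + 49 = 65,  |m| = √65 ≈ 8.062258
|n|² = 64 + 25 = 89,  |n| = √89 ≈ 9.433981
cos θ = -3 / (8.062258 · 9.433981) ≈ -0.03944
θ = arccos(-0.03944) ≈ 92.3°

92.3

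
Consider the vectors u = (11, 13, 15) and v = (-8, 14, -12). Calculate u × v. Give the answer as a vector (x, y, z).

(-366, 12, 258)

i: 13·(-12) - 15·14 = -156 - 210 = -366
j: 15·(-8) - 11·(-12) = -120 - (-132) = 12
k: 11·14 - 13·(-8) = 154 - (-104) = 258
u × v = (-366, 12, 258)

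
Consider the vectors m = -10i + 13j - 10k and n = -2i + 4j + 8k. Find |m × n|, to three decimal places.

i: 13·8 - (-10)·4 = 104 - (-40) = 144
j: (-10)·(-2) - (-10)·8 = 20 - (-80) = 100
k: (-10)·4 - 13·(-2) = -40 - (-26) = -14
m × n = (144, 100, -14)
|m × n| = √(144² + 100² + (-14)²) = √30932 ≈ 175.8750

175.875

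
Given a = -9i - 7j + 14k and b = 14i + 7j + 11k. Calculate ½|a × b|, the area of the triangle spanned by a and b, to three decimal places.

i: (-7)·11 - 14·7 = -77 - 98 = -175
j: 14·14 - (-9)·11 = 196 - (-99) = 295
k: (-9)·7 - (-7)·14 = -63 - (-98) = 35
a × b = (-175, 295, 35)
|a × b| = √((-175)² + 295² + 35²) = √118875 ≈ 344.7825
area = ½ · 344.7825 ≈ 172.391

172.391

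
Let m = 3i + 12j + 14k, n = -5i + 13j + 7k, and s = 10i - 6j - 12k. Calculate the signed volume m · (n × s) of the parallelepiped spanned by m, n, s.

-1622

n × s:
i: 13·(-12) - 7·(-6) = -156 - (-42) = -114
j: 7·10 - (-5)·(-12) = 70 - 60 = 10
k: (-5)·(-6) - 13·10 = 30 - 130 = -100
n × s = (-114, 10, -100)
m · (n × s) = 3·(-114) + 12·10 + 14·(-100) = -342 + 120 - 1400 = -1622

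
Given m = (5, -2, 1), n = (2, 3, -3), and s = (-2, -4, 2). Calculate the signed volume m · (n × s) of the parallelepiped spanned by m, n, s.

-36

n × s:
i: 3·2 - (-3)·(-4) = 6 - 12 = -6
j: (-3)·(-2) - 2·2 = 6 - 4 = 2
k: 2·(-4) - 3·(-2) = -8 - (-6) = -2
n × s = (-6, 2, -2)
m · (n × s) = 5·(-6) + (-2)·2 + 1·(-2) = -30 - 4 - 2 = -36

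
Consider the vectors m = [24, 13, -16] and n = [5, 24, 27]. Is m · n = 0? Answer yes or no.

m · n = 24·5 + 13·24 + (-16)·27 = 120 + 312 - 432 = 0
Zero, so the vectors are orthogonal.

yes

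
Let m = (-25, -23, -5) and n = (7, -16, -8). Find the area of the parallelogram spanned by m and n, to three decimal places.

617.059

i: (-23)·(-8) - (-5)·(-16) = 184 - 80 = 104
j: (-5)·7 - (-25)·(-8) = -35 - 200 = -235
k: (-25)·(-16) - (-23)·7 = 400 - (-161) = 561
m × n = (104, -235, 561)
|m × n| = √(104² + (-235)² + 561²) = √380762 ≈ 617.0592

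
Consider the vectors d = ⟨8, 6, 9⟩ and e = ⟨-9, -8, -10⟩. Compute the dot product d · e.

d · e = 8·(-9) + 6·(-8) + 9·(-10) = -72 - 48 - 90 = -210

-210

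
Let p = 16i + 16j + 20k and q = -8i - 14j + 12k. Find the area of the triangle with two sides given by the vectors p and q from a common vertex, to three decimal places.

i: 16·12 - 20·(-14) = 192 - (-280) = 472
j: 20·(-8) - 16·12 = -160 - 192 = -352
k: 16·(-14) - 16·(-8) = -224 - (-128) = -96
p × q = (472, -352, -96)
|p × q| = √(472² + (-352)² + (-96)²) = √355904 ≈ 596.5769
area = ½ · 596.5769 ≈ 298.288

298.288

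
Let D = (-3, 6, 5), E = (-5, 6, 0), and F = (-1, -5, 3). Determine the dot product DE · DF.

DE = E − D = (-2, 0, -5)
DF = F − D = (2, -11, -2)
DE · DF = (-2)·2 + 0·(-11) + (-5)·(-2) = -4 + 0 + 10 = 6

6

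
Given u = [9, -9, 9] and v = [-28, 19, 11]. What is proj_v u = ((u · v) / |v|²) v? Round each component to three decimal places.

u · v = 9·(-28) + (-9)·19 + 9·11 = -252 - 171 + 99 = -324
|v|² = 784 + 361 + 121 = 1266
proj_v u = (-324/1266) · (-28, 19, 11) ≈ (7.166, -4.863, -2.815)

(7.166, -4.863, -2.815)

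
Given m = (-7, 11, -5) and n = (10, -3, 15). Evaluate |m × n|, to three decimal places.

182.882

i: 11·15 - (-5)·(-3) = 165 - 15 = 150
j: (-5)·10 - (-7)·15 = -50 - (-105) = 55
k: (-7)·(-3) - 11·10 = 21 - 110 = -89
m × n = (150, 55, -89)
|m × n| = √(150² + 55² + (-89)²) = √33446 ≈ 182.8825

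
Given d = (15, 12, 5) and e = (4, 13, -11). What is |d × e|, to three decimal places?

i: 12·(-11) - 5·13 = -132 - 65 = -197
j: 5·4 - 15·(-11) = 20 - (-165) = 185
k: 15·13 - 12·4 = 195 - 48 = 147
d × e = (-197, 185, 147)
|d × e| = √((-197)² + 185² + 147²) = √94643 ≈ 307.6410

307.641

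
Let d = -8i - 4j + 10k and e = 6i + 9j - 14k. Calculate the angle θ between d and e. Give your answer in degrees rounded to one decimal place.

160.7

d · e = (-8)·6 + (-4)·9 + 10·(-14) = -48 - 36 - 140 = -224
|d|² = 64 + 16 + 100 = 180,  |d| = √180 ≈ 13.416408
|e|² = 36 + 81 + 196 = 313,  |e| = √313 ≈ 17.691806
cos θ = -224 / (13.416408 · 17.691806) ≈ -0.94371
θ = arccos(-0.94371) ≈ 160.7°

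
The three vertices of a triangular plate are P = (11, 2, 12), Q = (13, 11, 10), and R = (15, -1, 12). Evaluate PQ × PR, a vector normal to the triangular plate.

(-6, -8, -42)

PQ = (2, 9, -2)
PR = (4, -3, 0)
i: 9·0 - (-2)·(-3) = 0 - 6 = -6
j: (-2)·4 - 2·0 = -8 - 0 = -8
k: 2·(-3) - 9·4 = -6 - 36 = -42
PQ × PR = (-6, -8, -42)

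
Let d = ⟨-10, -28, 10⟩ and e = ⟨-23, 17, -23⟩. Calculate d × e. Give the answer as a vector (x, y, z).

(474, -460, -814)

i: (-28)·(-23) - 10·17 = 644 - 170 = 474
j: 10·(-23) - (-10)·(-23) = -230 - 230 = -460
k: (-10)·17 - (-28)·(-23) = -170 - 644 = -814
d × e = (474, -460, -814)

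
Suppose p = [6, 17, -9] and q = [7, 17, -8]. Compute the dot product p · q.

403

p · q = 6·7 + 17·17 + (-9)·(-8) = 42 + 289 + 72 = 403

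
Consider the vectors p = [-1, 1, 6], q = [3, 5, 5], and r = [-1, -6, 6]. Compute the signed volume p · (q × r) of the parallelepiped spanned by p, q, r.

q × r:
i: 5·6 - 5·(-6) = 30 - (-30) = 60
j: 5·(-1) - 3·6 = -5 - 18 = -23
k: 3·(-6) - 5·(-1) = -18 - (-5) = -13
q × r = (60, -23, -13)
p · (q × r) = (-1)·60 + 1·(-23) + 6·(-13) = -60 - 23 - 78 = -161

-161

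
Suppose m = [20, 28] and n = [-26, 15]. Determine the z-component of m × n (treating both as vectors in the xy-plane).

20·15 - 28·(-26) = 300 - (-728) = 1028

1028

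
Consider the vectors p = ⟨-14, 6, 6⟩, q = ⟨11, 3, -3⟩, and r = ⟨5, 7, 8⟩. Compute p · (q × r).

q × r:
i: 3·8 - (-3)·7 = 24 - (-21) = 45
j: (-3)·5 - 11·8 = -15 - 88 = -103
k: 11·7 - 3·5 = 77 - 15 = 62
q × r = (45, -103, 62)
p · (q × r) = (-14)·45 + 6·(-103) + 6·62 = -630 - 618 + 372 = -876

-876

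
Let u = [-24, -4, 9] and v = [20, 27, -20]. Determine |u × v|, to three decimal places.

i: (-4)·(-20) - 9·27 = 80 - 243 = -163
j: 9·20 - (-24)·(-20) = 180 - 480 = -300
k: (-24)·27 - (-4)·20 = -648 - (-80) = -568
u × v = (-163, -300, -568)
|u × v| = √((-163)² + (-300)² + (-568)²) = √439193 ≈ 662.7164

662.716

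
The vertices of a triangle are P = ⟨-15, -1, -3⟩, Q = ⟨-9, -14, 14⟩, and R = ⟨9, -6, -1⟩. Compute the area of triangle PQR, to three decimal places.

244.858

PQ = (6, -13, 17),  PR = (24, -5, 2)
i: (-13)·2 - 17·(-5) = -26 - (-85) = 59
j: 17·24 - 6·2 = 408 - 12 = 396
k: 6·(-5) - (-13)·24 = -30 - (-312) = 282
PQ × PR = (59, 396, 282)
|PQ × PR| = √239821 ≈ 489.7152
area = ½ · 489.7152 ≈ 244.858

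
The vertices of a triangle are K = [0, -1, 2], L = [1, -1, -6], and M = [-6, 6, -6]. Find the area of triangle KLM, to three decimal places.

KL = (1, 0, -8),  KM = (-6, 7, -8)
i: 0·(-8) - (-8)·7 = 0 - (-56) = 56
j: (-8)·(-6) - 1·(-8) = 48 - (-8) = 56
k: 1·7 - 0·(-6) = 7 - 0 = 7
KL × KM = (56, 56, 7)
|KL × KM| = √6321 ≈ 79.5047
area = ½ · 79.5047 ≈ 39.752

39.752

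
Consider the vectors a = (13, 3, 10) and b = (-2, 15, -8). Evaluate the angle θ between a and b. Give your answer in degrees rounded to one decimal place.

102.3

a · b = 13·(-2) + 3·15 + 10·(-8) = -26 + 45 - 80 = -61
|a|² = 169 + 9 + 100 = 278,  |a| = √278 ≈ 16.673332
|b|² = 4 + 225 + 64 = 293,  |b| = √293 ≈ 17.117243
cos θ = -61 / (16.673332 · 17.117243) ≈ -0.21373
θ = arccos(-0.21373) ≈ 102.3°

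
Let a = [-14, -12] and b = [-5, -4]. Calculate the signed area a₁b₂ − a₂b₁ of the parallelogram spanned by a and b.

-4

(-14)·(-4) - (-12)·(-5) = 56 - 60 = -4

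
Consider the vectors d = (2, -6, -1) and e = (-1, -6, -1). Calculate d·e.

d · e = 2·(-1) + (-6)·(-6) + (-1)·(-1) = -2 + 36 + 1 = 35

35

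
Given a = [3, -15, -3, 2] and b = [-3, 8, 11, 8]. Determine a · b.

a · b = 3·(-3) + (-15)·8 + (-3)·11 + 2·8 = -9 - 120 - 33 + 16 = -146

-146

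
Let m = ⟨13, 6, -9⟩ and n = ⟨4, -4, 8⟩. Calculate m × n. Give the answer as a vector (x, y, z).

i: 6·8 - (-9)·(-4) = 48 - 36 = 12
j: (-9)·4 - 13·8 = -36 - 104 = -140
k: 13·(-4) - 6·4 = -52 - 24 = -76
m × n = (12, -140, -76)

(12, -140, -76)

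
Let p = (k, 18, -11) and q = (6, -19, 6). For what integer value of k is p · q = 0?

p · q = k·6 + 18·(-19) + (-11)·6 = -408 + 6k
Set equal to 0: 6k = 408, so k = 68.

68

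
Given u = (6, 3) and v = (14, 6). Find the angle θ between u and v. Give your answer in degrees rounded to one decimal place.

3.4

u · v = 6·14 + 3·6 = 84 + 18 = 102
|u|² = 36 + 9 = 45,  |u| = √45 ≈ 6.708204
|v|² = 196 + 36 = 232,  |v| = √232 ≈ 15.231546
cos θ = 102 / (6.708204 · 15.231546) ≈ 0.99827
θ = arccos(0.99827) ≈ 3.4°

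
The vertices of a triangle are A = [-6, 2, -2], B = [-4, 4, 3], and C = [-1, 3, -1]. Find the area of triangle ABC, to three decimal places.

12.268

AB = (2, 2, 5),  AC = (5, 1, 1)
i: 2·1 - 5·1 = 2 - 5 = -3
j: 5·5 - 2·1 = 25 - 2 = 23
k: 2·1 - 2·5 = 2 - 10 = -8
AB × AC = (-3, 23, -8)
|AB × AC| = √602 ≈ 24.5357
area = ½ · 24.5357 ≈ 12.268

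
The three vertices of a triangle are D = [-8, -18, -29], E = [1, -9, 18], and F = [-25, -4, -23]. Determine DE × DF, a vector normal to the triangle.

(-604, -853, 279)

DE = (9, 9, 47)
DF = (-17, 14, 6)
i: 9·6 - 47·14 = 54 - 658 = -604
j: 47·(-17) - 9·6 = -799 - 54 = -853
k: 9·14 - 9·(-17) = 126 - (-153) = 279
DE × DF = (-604, -853, 279)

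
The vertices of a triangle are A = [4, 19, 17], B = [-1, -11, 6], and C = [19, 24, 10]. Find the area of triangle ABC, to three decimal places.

AB = (-5, -30, -11),  AC = (15, 5, -7)
i: (-30)·(-7) - (-11)·5 = 210 - (-55) = 265
j: (-11)·15 - (-5)·(-7) = -165 - 35 = -200
k: (-5)·5 - (-30)·15 = -25 - (-450) = 425
AB × AC = (265, -200, 425)
|AB × AC| = √290850 ≈ 539.3051
area = ½ · 539.3051 ≈ 269.653

269.653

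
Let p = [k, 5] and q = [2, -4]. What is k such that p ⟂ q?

10

p · q = k·2 + 5·(-4) = -20 + 2k
Set equal to 0: 2k = 20, so k = 10.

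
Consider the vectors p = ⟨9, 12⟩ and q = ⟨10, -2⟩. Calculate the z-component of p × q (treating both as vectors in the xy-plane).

-138

9·(-2) - 12·10 = -18 - 120 = -138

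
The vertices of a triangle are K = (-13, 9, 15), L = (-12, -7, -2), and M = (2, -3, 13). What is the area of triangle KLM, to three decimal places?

190.773

KL = (1, -16, -17),  KM = (15, -12, -2)
i: (-16)·(-2) - (-17)·(-12) = 32 - 204 = -172
j: (-17)·15 - 1·(-2) = -255 - (-2) = -253
k: 1·(-12) - (-16)·15 = -12 - (-240) = 228
KL × KM = (-172, -253, 228)
|KL × KM| = √145577 ≈ 381.5455
area = ½ · 381.5455 ≈ 190.773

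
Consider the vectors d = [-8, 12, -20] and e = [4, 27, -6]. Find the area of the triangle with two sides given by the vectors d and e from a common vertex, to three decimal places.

276.181

i: 12·(-6) - (-20)·27 = -72 - (-540) = 468
j: (-20)·4 - (-8)·(-6) = -80 - 48 = -128
k: (-8)·27 - 12·4 = -216 - 48 = -264
d × e = (468, -128, -264)
|d × e| = √(468² + (-128)² + (-264)²) = √305104 ≈ 552.3622
area = ½ · 552.3622 ≈ 276.181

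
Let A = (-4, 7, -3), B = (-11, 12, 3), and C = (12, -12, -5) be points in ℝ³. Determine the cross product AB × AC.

AB = (-7, 5, 6)
AC = (16, -19, -2)
i: 5·(-2) - 6·(-19) = -10 - (-114) = 104
j: 6·16 - (-7)·(-2) = 96 - 14 = 82
k: (-7)·(-19) - 5·16 = 133 - 80 = 53
AB × AC = (104, 82, 53)

(104, 82, 53)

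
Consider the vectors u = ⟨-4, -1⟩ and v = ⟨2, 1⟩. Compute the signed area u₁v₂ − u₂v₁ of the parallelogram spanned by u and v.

(-4)·1 - (-1)·2 = -4 - (-2) = -2

-2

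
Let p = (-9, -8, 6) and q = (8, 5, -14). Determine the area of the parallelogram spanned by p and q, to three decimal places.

114.756

i: (-8)·(-14) - 6·5 = 112 - 30 = 82
j: 6·8 - (-9)·(-14) = 48 - 126 = -78
k: (-9)·5 - (-8)·8 = -45 - (-64) = 19
p × q = (82, -78, 19)
|p × q| = √(82² + (-78)² + 19²) = √13169 ≈ 114.7563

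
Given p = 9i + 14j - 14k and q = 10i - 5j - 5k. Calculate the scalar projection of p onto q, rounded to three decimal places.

p · q = 9·10 + 14·(-5) + (-14)·(-5) = 90 - 70 + 70 = 90
|q| = √(100 + 25 + 25) = √150 ≈ 12.2474
comp_q p = 90 / √150 ≈ 7.348

7.348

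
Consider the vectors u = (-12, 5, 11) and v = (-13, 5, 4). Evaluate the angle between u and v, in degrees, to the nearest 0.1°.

u · v = (-12)·(-13) + 5·5 + 11·4 = 156 + 25 + 44 = 225
|u|² = 144 + 25 + 121 = 290,  |u| = √290 ≈ 17.029386
|v|² = 169 + 25 + 16 = 210,  |v| = √210 ≈ 14.491377
cos θ = 225 / (17.029386 · 14.491377) ≈ 0.91175
θ = arccos(0.91175) ≈ 24.3°

24.3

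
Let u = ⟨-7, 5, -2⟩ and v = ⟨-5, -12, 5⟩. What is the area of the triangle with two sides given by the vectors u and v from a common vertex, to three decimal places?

i: 5·5 - (-2)·(-12) = 25 - 24 = 1
j: (-2)·(-5) - (-7)·5 = 10 - (-35) = 45
k: (-7)·(-12) - 5·(-5) = 84 - (-25) = 109
u × v = (1, 45, 109)
|u × v| = √(1² + 45² + 109²) = √13907 ≈ 117.9279
area = ½ · 117.9279 ≈ 58.964

58.964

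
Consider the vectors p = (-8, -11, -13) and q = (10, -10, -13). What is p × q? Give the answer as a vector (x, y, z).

i: (-11)·(-13) - (-13)·(-10) = 143 - 130 = 13
j: (-13)·10 - (-8)·(-13) = -130 - 104 = -234
k: (-8)·(-10) - (-11)·10 = 80 - (-110) = 190
p × q = (13, -234, 190)

(13, -234, 190)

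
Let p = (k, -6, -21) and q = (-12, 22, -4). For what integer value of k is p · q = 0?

-4

p · q = k·(-12) + (-6)·22 + (-21)·(-4) = -48 - 12k
Set equal to 0: -12k = 48, so k = -4.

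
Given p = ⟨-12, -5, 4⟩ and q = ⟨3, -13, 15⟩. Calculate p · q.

89

p · q = (-12)·3 + (-5)·(-13) + 4·15 = -36 + 65 + 60 = 89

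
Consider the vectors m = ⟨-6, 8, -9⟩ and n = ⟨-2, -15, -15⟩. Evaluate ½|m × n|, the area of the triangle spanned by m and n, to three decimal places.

i: 8·(-15) - (-9)·(-15) = -120 - 135 = -255
j: (-9)·(-2) - (-6)·(-15) = 18 - 90 = -72
k: (-6)·(-15) - 8·(-2) = 90 - (-16) = 106
m × n = (-255, -72, 106)
|m × n| = √((-255)² + (-72)² + 106²) = √81445 ≈ 285.3857
area = ½ · 285.3857 ≈ 142.693

142.693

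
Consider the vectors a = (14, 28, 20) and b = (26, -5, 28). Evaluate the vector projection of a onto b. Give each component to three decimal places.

a · b = 14·26 + 28·(-5) + 20·28 = 364 - 140 + 560 = 784
|b|² = 676 + 25 + 784 = 1485
proj_b a = (784/1485) · (26, -5, 28) ≈ (13.727, -2.640, 14.782)

(13.727, -2.640, 14.782)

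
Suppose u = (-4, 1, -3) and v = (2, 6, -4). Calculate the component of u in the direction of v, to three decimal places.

1.336

u · v = (-4)·2 + 1·6 + (-3)·(-4) = -8 + 6 + 12 = 10
|v| = √(4 + 36 + 16) = √56 ≈ 7.4833
comp_v u = 10 / √56 ≈ 1.336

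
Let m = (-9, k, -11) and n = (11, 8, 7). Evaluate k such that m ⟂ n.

m · n = (-9)·11 + k·8 + (-11)·7 = -176 + 8k
Set equal to 0: 8k = 176, so k = 22.

22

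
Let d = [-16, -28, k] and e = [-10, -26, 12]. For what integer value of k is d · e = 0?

d · e = (-16)·(-10) + (-28)·(-26) + k·12 = 888 + 12k
Set equal to 0: 12k = -888, so k = -74.

-74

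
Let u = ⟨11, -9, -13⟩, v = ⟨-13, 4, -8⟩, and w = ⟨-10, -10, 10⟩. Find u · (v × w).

v × w:
i: 4·10 - (-8)·(-10) = 40 - 80 = -40
j: (-8)·(-10) - (-13)·10 = 80 - (-130) = 210
k: (-13)·(-10) - 4·(-10) = 130 - (-40) = 170
v × w = (-40, 210, 170)
u · (v × w) = 11·(-40) + (-9)·210 + (-13)·170 = -440 - 1890 - 2210 = -4540

-4540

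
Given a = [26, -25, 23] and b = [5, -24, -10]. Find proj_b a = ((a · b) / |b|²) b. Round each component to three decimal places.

(3.566, -17.118, -7.133)

a · b = 26·5 + (-25)·(-24) + 23·(-10) = 130 + 600 - 230 = 500
|b|² = 25 + 576 + 100 = 701
proj_b a = (500/701) · (5, -24, -10) ≈ (3.566, -17.118, -7.133)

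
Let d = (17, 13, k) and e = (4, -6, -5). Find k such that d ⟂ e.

-2

d · e = 17·4 + 13·(-6) + k·(-5) = -10 - 5k
Set equal to 0: -5k = 10, so k = -2.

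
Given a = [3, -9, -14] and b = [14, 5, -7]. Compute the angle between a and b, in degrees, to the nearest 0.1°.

70.0

a · b = 3·14 + (-9)·5 + (-14)·(-7) = 42 - 45 + 98 = 95
|a|² = 9 + 81 + 196 = 286,  |a| = √286 ≈ 16.911535
|b|² = 196 + 25 + 49 = 270,  |b| = √270 ≈ 16.431677
cos θ = 95 / (16.911535 · 16.431677) ≈ 0.34187
θ = arccos(0.34187) ≈ 70.0°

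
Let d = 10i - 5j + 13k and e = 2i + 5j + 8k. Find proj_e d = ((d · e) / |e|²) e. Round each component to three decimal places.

d · e = 10·2 + (-5)·5 + 13·8 = 20 - 25 + 104 = 99
|e|² = 4 + 25 + 64 = 93
proj_e d = (99/93) · (2, 5, 8) ≈ (2.129, 5.323, 8.516)

(2.129, 5.323, 8.516)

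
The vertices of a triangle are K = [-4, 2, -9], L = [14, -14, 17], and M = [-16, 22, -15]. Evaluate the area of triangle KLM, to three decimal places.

249.808

KL = (18, -16, 26),  KM = (-12, 20, -6)
i: (-16)·(-6) - 26·20 = 96 - 520 = -424
j: 26·(-12) - 18·(-6) = -312 - (-108) = -204
k: 18·20 - (-16)·(-12) = 360 - 192 = 168
KL × KM = (-424, -204, 168)
|KL × KM| = √249616 ≈ 499.6159
area = ½ · 499.6159 ≈ 249.808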